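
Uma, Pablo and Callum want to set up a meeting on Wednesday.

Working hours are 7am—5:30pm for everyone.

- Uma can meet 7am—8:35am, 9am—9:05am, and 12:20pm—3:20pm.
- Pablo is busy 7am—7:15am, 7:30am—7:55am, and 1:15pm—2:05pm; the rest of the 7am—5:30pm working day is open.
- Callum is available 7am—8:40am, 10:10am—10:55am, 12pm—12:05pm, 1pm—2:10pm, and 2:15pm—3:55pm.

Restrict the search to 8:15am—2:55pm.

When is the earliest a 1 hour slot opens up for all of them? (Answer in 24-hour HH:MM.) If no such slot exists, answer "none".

Pablo free within 07:00–17:30: 07:15–07:30, 07:55–13:15, 14:05–17:30.
Uma ∩ Pablo: 07:15–07:30, 07:55–08:35, 09:00–09:05, 12:20–13:15, 14:05–15:20.
Uma ∩ Pablo ∩ Callum: 07:15–07:30, 07:55–08:35, 13:00–13:15, 14:05–14:10, 14:15–15:20.
Restricted to 08:15–14:55: 08:15–08:35, 13:00–13:15, 14:05–14:10, 14:15–14:55.
Windows ≥ 60 min: (none).

none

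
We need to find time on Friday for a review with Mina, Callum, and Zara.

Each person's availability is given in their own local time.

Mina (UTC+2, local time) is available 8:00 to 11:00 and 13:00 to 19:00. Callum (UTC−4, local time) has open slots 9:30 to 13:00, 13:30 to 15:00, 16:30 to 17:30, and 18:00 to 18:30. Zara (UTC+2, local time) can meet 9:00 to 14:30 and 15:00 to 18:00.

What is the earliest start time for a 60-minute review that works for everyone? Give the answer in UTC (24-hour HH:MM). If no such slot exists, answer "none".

13:30

Mina → UTC: 06:00–09:00, 11:00–17:00.
Callum → UTC: 13:30–17:00, 17:30–19:00, 20:30–21:30, 22:00–22:30.
Zara → UTC: 07:00–12:30, 13:00–16:00.
Mina ∩ Callum: 13:30–17:00.
Mina ∩ Callum ∩ Zara: 13:30–16:00.
Windows ≥ 60 min: 13:30–16:00.
Earliest such window starts at 13:30.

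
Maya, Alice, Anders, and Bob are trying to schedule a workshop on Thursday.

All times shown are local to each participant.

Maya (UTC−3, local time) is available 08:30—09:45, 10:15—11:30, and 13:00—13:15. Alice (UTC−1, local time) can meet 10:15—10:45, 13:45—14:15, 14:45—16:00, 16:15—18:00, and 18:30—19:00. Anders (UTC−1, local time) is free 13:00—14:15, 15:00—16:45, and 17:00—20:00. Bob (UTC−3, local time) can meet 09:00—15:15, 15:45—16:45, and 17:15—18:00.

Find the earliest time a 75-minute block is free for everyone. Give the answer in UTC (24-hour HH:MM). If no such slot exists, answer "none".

Maya → UTC: 11:30–12:45, 13:15–14:30, 16:00–16:15.
Alice → UTC: 11:15–11:45, 14:45–15:15, 15:45–17:00, 17:15–19:00, 19:30–20:00.
Anders → UTC: 14:00–15:15, 16:00–17:45, 18:00–21:00.
Bob → UTC: 12:00–18:15, 18:45–19:45, 20:15–21:00.
Maya ∩ Alice: 11:30–11:45, 16:00–16:15.
Maya ∩ Alice ∩ Anders: 16:00–16:15.
Maya ∩ Alice ∩ Anders ∩ Bob: 16:00–16:15.
Windows ≥ 75 min: (none).

none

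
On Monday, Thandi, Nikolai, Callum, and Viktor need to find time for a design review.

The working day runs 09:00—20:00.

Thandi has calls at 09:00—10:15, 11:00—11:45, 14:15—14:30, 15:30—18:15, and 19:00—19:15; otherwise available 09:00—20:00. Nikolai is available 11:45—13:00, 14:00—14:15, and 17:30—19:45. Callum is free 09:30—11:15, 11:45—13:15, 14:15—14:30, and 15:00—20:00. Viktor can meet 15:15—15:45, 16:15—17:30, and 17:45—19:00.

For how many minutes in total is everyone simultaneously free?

45 minutes

Thandi free within 09:00–20:00: 10:15–11:00, 11:45–14:15, 14:30–15:30, 18:15–19:00, 19:15–20:00.
Thandi ∩ Nikolai: 11:45–13:00, 14:00–14:15, 18:15–19:00, 19:15–19:45.
Thandi ∩ Nikolai ∩ Callum: 11:45–13:00, 18:15–19:00, 19:15–19:45.
Thandi ∩ Nikolai ∩ Callum ∩ Viktor: 18:15–19:00.
Total common minutes: 45.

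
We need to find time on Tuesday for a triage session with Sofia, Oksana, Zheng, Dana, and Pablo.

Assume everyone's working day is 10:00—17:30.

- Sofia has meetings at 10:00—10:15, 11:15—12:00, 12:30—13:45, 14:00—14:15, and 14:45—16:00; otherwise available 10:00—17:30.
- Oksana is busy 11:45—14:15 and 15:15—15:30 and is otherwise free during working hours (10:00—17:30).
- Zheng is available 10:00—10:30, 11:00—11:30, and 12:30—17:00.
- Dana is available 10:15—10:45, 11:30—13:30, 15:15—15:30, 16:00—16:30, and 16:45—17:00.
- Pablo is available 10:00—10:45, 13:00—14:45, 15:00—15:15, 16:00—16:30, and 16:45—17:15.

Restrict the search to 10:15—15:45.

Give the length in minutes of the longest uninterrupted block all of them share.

Sofia free within 10:00–17:30: 10:15–11:15, 12:00–12:30, 13:45–14:00, 14:15–14:45, 16:00–17:30.
Oksana free within 10:00–17:30: 10:00–11:45, 14:15–15:15, 15:30–17:30.
Sofia ∩ Oksana: 10:15–11:15, 14:15–14:45, 16:00–17:30.
Sofia ∩ Oksana ∩ Zheng: 10:15–10:30, 11:00–11:15, 14:15–14:45, 16:00–17:00.
Sofia ∩ Oksana ∩ Zheng ∩ Dana: 10:15–10:30, 16:00–16:30, 16:45–17:00.
Sofia ∩ Oksana ∩ Zheng ∩ Dana ∩ Pablo: 10:15–10:30, 16:00–16:30, 16:45–17:00.
Restricted to 10:15–15:45: 10:15–10:30.
Single common window of 15 minutes.

15 minutes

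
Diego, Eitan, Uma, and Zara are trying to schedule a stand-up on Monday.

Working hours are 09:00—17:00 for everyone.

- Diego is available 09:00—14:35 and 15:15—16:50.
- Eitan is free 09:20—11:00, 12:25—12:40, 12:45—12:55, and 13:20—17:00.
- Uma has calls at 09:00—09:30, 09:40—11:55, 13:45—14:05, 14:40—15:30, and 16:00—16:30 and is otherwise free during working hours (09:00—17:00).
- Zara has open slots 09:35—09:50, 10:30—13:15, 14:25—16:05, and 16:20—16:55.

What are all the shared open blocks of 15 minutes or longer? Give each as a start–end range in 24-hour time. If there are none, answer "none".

12:25–12:40, 15:30–16:00, 16:30–16:50

Uma free within 09:00–17:00: 09:30–09:40, 11:55–13:45, 14:05–14:40, 15:30–16:00, 16:30–17:00.
Diego ∩ Eitan: 09:20–11:00, 12:25–12:40, 12:45–12:55, 13:20–14:35, 15:15–16:50.
Diego ∩ Eitan ∩ Uma: 09:30–09:40, 12:25–12:40, 12:45–12:55, 13:20–13:45, 14:05–14:35, 15:30–16:00, 16:30–16:50.
Diego ∩ Eitan ∩ Uma ∩ Zara: 09:35–09:40, 12:25–12:40, 12:45–12:55, 14:25–14:35, 15:30–16:00, 16:30–16:50.
Windows ≥ 15 min: 12:25–12:40, 15:30–16:00, 16:30–16:50.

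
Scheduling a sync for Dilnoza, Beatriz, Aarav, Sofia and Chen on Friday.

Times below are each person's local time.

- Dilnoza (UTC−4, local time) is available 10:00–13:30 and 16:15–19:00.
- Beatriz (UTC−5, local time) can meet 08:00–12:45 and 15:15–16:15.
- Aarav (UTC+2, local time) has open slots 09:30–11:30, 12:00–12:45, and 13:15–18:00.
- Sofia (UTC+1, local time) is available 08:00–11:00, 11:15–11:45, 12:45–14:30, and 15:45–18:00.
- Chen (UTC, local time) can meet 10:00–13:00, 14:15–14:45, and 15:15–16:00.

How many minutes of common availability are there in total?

45 minutes

Dilnoza → UTC: 14:00–17:30, 20:15–23:00.
Beatriz → UTC: 13:00–17:45, 20:15–21:15.
Aarav → UTC: 07:30–09:30, 10:00–10:45, 11:15–16:00.
Sofia → UTC: 07:00–10:00, 10:15–10:45, 11:45–13:30, 14:45–17:00.
Chen → UTC: 10:00–13:00, 14:15–14:45, 15:15–16:00.
Dilnoza ∩ Beatriz: 14:00–17:30, 20:15–21:15.
Dilnoza ∩ Beatriz ∩ Aarav: 14:00–16:00.
Dilnoza ∩ Beatriz ∩ Aarav ∩ Sofia: 14:45–16:00.
Dilnoza ∩ Beatriz ∩ Aarav ∩ Sofia ∩ Chen: 15:15–16:00.
Total common minutes: 45.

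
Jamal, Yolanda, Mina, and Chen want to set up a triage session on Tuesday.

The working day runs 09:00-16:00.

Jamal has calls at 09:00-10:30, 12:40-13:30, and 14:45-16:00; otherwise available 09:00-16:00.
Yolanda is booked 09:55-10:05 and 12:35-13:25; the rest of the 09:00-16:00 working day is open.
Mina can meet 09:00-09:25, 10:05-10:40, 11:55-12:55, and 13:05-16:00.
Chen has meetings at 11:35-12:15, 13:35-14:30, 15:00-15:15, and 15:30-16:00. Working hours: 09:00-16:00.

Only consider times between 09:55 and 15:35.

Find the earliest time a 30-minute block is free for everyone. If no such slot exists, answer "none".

none

Jamal free within 09:00–16:00: 10:30–12:40, 13:30–14:45.
Yolanda free within 09:00–16:00: 09:00–09:55, 10:05–12:35, 13:25–16:00.
Chen free within 09:00–16:00: 09:00–11:35, 12:15–13:35, 14:30–15:00, 15:15–15:30.
Jamal ∩ Yolanda: 10:30–12:35, 13:30–14:45.
Jamal ∩ Yolanda ∩ Mina: 10:30–10:40, 11:55–12:35, 13:30–14:45.
Jamal ∩ Yolanda ∩ Mina ∩ Chen: 10:30–10:40, 12:15–12:35, 13:30–13:35, 14:30–14:45.
Restricted to 09:55–15:35: 10:30–10:40, 12:15–12:35, 13:30–13:35, 14:30–14:45.
Windows ≥ 30 min: (none).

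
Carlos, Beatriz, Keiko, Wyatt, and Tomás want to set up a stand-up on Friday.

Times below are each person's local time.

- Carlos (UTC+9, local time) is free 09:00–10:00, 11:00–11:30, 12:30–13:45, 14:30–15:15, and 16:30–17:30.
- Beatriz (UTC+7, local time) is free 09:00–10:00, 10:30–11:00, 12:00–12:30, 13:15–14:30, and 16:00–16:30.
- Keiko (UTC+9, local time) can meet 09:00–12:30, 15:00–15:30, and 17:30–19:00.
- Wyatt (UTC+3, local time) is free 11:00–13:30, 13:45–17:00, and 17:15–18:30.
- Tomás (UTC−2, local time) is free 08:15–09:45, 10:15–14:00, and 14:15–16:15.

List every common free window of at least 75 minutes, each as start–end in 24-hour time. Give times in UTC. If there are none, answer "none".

Carlos → UTC: 00:00–01:00, 02:00–02:30, 03:30–04:45, 05:30–06:15, 07:30–08:30.
Beatriz → UTC: 02:00–03:00, 03:30–04:00, 05:00–05:30, 06:15–07:30, 09:00–09:30.
Keiko → UTC: 00:00–03:30, 06:00–06:30, 08:30–10:00.
Wyatt → UTC: 08:00–10:30, 10:45–14:00, 14:15–15:30.
Tomás → UTC: 10:15–11:45, 12:15–16:00, 16:15–18:15.
Carlos ∩ Beatriz: 02:00–02:30, 03:30–04:00.
Carlos ∩ Beatriz ∩ Keiko: 02:00–02:30.
Carlos ∩ Beatriz ∩ Keiko ∩ Wyatt: (none).
Carlos ∩ Beatriz ∩ Keiko ∩ Wyatt ∩ Tomás: (none).
Windows ≥ 75 min: (none).

none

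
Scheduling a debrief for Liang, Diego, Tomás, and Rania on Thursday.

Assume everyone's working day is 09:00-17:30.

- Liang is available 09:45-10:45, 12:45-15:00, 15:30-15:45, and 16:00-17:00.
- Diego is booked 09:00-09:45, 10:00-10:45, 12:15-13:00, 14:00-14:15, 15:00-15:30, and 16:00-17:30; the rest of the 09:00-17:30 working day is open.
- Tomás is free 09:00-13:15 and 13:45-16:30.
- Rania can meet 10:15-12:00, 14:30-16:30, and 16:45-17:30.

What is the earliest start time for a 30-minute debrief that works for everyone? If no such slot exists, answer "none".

14:30

Diego free within 09:00–17:30: 09:45–10:00, 10:45–12:15, 13:00–14:00, 14:15–15:00, 15:30–16:00.
Liang ∩ Diego: 09:45–10:00, 13:00–14:00, 14:15–15:00, 15:30–15:45.
Liang ∩ Diego ∩ Tomás: 09:45–10:00, 13:00–13:15, 13:45–14:00, 14:15–15:00, 15:30–15:45.
Liang ∩ Diego ∩ Tomás ∩ Rania: 14:30–15:00, 15:30–15:45.
Windows ≥ 30 min: 14:30–15:00.
Earliest such window starts at 14:30.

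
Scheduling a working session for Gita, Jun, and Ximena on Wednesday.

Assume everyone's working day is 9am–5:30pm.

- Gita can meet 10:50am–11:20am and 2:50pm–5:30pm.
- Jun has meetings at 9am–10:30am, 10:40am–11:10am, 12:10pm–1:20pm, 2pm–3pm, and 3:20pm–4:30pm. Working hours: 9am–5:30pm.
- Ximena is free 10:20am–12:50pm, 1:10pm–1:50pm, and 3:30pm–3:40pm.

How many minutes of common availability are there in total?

10 minutes

Jun free within 09:00–17:30: 10:30–10:40, 11:10–12:10, 13:20–14:00, 15:00–15:20, 16:30–17:30.
Gita ∩ Jun: 11:10–11:20, 15:00–15:20, 16:30–17:30.
Gita ∩ Jun ∩ Ximena: 11:10–11:20.
Total common minutes: 10.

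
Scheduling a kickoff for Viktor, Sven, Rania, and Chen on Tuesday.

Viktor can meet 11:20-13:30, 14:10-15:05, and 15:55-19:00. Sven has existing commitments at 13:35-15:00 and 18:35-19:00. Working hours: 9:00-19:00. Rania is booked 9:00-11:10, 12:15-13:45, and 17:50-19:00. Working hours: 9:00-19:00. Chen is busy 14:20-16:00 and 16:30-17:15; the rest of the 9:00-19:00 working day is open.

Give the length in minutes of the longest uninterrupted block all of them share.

Sven free within 09:00–19:00: 09:00–13:35, 15:00–18:35.
Rania free within 09:00–19:00: 11:10–12:15, 13:45–17:50.
Chen free within 09:00–19:00: 09:00–14:20, 16:00–16:30, 17:15–19:00.
Viktor ∩ Sven: 11:20–13:30, 15:00–15:05, 15:55–18:35.
Viktor ∩ Sven ∩ Rania: 11:20–12:15, 15:00–15:05, 15:55–17:50.
Viktor ∩ Sven ∩ Rania ∩ Chen: 11:20–12:15, 16:00–16:30, 17:15–17:50.
Common window lengths: 55, 30, 35 min; longest is 55.

55 minutes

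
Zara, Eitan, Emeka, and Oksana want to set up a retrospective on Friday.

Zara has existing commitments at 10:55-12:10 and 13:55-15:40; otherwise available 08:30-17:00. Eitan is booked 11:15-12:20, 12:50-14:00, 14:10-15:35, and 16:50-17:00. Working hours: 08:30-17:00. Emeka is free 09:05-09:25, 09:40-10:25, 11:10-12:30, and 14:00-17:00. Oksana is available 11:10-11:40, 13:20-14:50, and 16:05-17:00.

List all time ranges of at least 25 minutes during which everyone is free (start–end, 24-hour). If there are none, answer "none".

16:05–16:50

Zara free within 08:30–17:00: 08:30–10:55, 12:10–13:55, 15:40–17:00.
Eitan free within 08:30–17:00: 08:30–11:15, 12:20–12:50, 14:00–14:10, 15:35–16:50.
Zara ∩ Eitan: 08:30–10:55, 12:20–12:50, 15:40–16:50.
Zara ∩ Eitan ∩ Emeka: 09:05–09:25, 09:40–10:25, 12:20–12:30, 15:40–16:50.
Zara ∩ Eitan ∩ Emeka ∩ Oksana: 16:05–16:50.
Windows ≥ 25 min: 16:05–16:50.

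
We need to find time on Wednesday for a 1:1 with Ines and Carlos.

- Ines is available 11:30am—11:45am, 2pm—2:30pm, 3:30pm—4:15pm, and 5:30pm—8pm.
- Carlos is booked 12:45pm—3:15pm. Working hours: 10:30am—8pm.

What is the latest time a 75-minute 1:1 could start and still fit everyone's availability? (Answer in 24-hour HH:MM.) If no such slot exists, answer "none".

Carlos free within 10:30–20:00: 10:30–12:45, 15:15–20:00.
Ines ∩ Carlos: 11:30–11:45, 15:30–16:15, 17:30–20:00.
Windows ≥ 75 min: 17:30–20:00.
Latest start in the last window 17:30–20:00 is 20:00 − 75 min = 18:45.

18:45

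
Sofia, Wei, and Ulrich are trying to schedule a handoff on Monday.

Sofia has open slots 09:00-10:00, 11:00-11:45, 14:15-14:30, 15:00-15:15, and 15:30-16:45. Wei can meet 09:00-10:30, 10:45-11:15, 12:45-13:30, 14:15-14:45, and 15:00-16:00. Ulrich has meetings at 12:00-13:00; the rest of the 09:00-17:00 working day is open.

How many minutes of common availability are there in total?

135 minutes

Ulrich free within 09:00–17:00: 09:00–12:00, 13:00–17:00.
Sofia ∩ Wei: 09:00–10:00, 11:00–11:15, 14:15–14:30, 15:00–15:15, 15:30–16:00.
Sofia ∩ Wei ∩ Ulrich: 09:00–10:00, 11:00–11:15, 14:15–14:30, 15:00–15:15, 15:30–16:00.
Total common minutes: 60 + 15 + 15 + 15 + 30 = 135.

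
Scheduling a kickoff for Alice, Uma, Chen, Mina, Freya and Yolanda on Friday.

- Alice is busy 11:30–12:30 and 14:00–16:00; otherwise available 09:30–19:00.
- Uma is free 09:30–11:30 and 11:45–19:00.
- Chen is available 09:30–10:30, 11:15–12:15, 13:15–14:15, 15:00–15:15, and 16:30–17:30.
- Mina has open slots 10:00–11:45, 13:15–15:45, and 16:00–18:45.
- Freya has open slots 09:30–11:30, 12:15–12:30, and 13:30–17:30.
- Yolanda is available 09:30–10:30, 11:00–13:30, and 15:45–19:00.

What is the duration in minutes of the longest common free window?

60 minutes

Alice free within 09:30–19:00: 09:30–11:30, 12:30–14:00, 16:00–19:00.
Alice ∩ Uma: 09:30–11:30, 12:30–14:00, 16:00–19:00.
Alice ∩ Uma ∩ Chen: 09:30–10:30, 11:15–11:30, 13:15–14:00, 16:30–17:30.
Alice ∩ Uma ∩ Chen ∩ Mina: 10:00–10:30, 11:15–11:30, 13:15–14:00, 16:30–17:30.
Alice ∩ Uma ∩ Chen ∩ Mina ∩ Freya: 10:00–10:30, 11:15–11:30, 13:30–14:00, 16:30–17:30.
Alice ∩ Uma ∩ Chen ∩ Mina ∩ Freya ∩ Yolanda: 10:00–10:30, 11:15–11:30, 16:30–17:30.
Common window lengths: 30, 15, 60 min; longest is 60.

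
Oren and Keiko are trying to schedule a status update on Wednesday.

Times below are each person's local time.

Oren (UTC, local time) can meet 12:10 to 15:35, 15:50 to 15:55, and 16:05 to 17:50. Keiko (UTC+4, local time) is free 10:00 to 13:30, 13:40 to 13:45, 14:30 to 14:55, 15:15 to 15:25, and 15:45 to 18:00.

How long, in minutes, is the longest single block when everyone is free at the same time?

110 minutes

Oren → UTC: 12:10–15:35, 15:50–15:55, 16:05–17:50.
Keiko → UTC: 06:00–09:30, 09:40–09:45, 10:30–10:55, 11:15–11:25, 11:45–14:00.
Oren ∩ Keiko: 12:10–14:00.
Single common window of 110 minutes.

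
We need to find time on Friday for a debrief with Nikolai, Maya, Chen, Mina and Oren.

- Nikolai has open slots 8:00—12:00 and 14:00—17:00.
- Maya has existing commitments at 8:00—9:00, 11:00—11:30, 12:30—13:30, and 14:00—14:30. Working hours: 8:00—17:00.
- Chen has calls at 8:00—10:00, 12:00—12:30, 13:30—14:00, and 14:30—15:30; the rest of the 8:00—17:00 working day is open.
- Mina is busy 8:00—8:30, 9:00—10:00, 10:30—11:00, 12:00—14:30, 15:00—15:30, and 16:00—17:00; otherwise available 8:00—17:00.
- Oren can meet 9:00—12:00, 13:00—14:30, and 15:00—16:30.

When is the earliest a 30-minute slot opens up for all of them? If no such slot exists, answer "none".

10:00

Maya free within 08:00–17:00: 09:00–11:00, 11:30–12:30, 13:30–14:00, 14:30–17:00.
Chen free within 08:00–17:00: 10:00–12:00, 12:30–13:30, 14:00–14:30, 15:30–17:00.
Mina free within 08:00–17:00: 08:30–09:00, 10:00–10:30, 11:00–12:00, 14:30–15:00, 15:30–16:00.
Nikolai ∩ Maya: 09:00–11:00, 11:30–12:00, 14:30–17:00.
Nikolai ∩ Maya ∩ Chen: 10:00–11:00, 11:30–12:00, 15:30–17:00.
Nikolai ∩ Maya ∩ Chen ∩ Mina: 10:00–10:30, 11:30–12:00, 15:30–16:00.
Nikolai ∩ Maya ∩ Chen ∩ Mina ∩ Oren: 10:00–10:30, 11:30–12:00, 15:30–16:00.
Windows ≥ 30 min: 10:00–10:30, 11:30–12:00, 15:30–16:00.
Earliest such window starts at 10:00.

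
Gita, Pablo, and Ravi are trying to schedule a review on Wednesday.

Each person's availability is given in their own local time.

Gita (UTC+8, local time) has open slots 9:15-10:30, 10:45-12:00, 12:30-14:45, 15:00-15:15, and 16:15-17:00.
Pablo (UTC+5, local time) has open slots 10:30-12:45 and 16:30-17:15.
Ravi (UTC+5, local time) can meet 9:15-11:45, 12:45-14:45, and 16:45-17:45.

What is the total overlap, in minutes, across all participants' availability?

75 minutes

Gita → UTC: 01:15–02:30, 02:45–04:00, 04:30–06:45, 07:00–07:15, 08:15–09:00.
Pablo → UTC: 05:30–07:45, 11:30–12:15.
Ravi → UTC: 04:15–06:45, 07:45–09:45, 11:45–12:45.
Gita ∩ Pablo: 05:30–06:45, 07:00–07:15.
Gita ∩ Pablo ∩ Ravi: 05:30–06:45.
Total common minutes: 75.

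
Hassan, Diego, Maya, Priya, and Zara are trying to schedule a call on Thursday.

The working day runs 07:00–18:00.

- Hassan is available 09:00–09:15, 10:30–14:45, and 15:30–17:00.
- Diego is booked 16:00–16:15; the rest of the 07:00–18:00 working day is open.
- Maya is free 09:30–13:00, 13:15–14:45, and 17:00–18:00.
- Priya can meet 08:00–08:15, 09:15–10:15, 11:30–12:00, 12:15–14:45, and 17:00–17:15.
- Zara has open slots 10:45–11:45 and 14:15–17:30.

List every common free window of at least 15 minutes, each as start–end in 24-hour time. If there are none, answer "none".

11:30–11:45, 14:15–14:45

Diego free within 07:00–18:00: 07:00–16:00, 16:15–18:00.
Hassan ∩ Diego: 09:00–09:15, 10:30–14:45, 15:30–16:00, 16:15–17:00.
Hassan ∩ Diego ∩ Maya: 10:30–13:00, 13:15–14:45.
Hassan ∩ Diego ∩ Maya ∩ Priya: 11:30–12:00, 12:15–13:00, 13:15–14:45.
Hassan ∩ Diego ∩ Maya ∩ Priya ∩ Zara: 11:30–11:45, 14:15–14:45.
Windows ≥ 15 min: 11:30–11:45, 14:15–14:45.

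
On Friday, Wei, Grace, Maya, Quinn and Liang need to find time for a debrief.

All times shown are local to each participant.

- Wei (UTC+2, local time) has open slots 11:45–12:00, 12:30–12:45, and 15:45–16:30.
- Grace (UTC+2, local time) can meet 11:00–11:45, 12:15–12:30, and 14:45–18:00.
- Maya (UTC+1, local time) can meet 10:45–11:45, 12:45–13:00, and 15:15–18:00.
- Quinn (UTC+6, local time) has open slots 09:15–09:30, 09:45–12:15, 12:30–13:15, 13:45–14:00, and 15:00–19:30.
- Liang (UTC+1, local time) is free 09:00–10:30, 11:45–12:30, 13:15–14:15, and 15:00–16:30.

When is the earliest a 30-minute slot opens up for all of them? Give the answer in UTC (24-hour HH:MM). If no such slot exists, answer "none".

Wei → UTC: 09:45–10:00, 10:30–10:45, 13:45–14:30.
Grace → UTC: 09:00–09:45, 10:15–10:30, 12:45–16:00.
Maya → UTC: 09:45–10:45, 11:45–12:00, 14:15–17:00.
Quinn → UTC: 03:15–03:30, 03:45–06:15, 06:30–07:15, 07:45–08:00, 09:00–13:30.
Liang → UTC: 08:00–09:30, 10:45–11:30, 12:15–13:15, 14:00–15:30.
Wei ∩ Grace: 13:45–14:30.
Wei ∩ Grace ∩ Maya: 14:15–14:30.
Wei ∩ Grace ∩ Maya ∩ Quinn: (none).
Wei ∩ Grace ∩ Maya ∩ Quinn ∩ Liang: (none).
Windows ≥ 30 min: (none).

none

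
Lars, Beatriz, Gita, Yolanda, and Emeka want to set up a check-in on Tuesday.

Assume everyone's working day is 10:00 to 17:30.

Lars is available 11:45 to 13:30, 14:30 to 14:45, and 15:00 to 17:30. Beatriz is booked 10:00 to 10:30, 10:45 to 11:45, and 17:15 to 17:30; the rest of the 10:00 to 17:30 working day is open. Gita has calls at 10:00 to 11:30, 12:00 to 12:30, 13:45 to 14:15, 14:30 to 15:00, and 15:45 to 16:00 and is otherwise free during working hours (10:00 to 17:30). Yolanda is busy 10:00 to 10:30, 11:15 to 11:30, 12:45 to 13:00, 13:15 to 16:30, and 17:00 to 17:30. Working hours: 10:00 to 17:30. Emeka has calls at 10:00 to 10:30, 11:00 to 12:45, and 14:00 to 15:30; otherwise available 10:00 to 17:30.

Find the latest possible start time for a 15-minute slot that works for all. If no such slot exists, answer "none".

Beatriz free within 10:00–17:30: 10:30–10:45, 11:45–17:15.
Gita free within 10:00–17:30: 11:30–12:00, 12:30–13:45, 14:15–14:30, 15:00–15:45, 16:00–17:30.
Yolanda free within 10:00–17:30: 10:30–11:15, 11:30–12:45, 13:00–13:15, 16:30–17:00.
Emeka free within 10:00–17:30: 10:30–11:00, 12:45–14:00, 15:30–17:30.
Lars ∩ Beatriz: 11:45–13:30, 14:30–14:45, 15:00–17:15.
Lars ∩ Beatriz ∩ Gita: 11:45–12:00, 12:30–13:30, 15:00–15:45, 16:00–17:15.
Lars ∩ Beatriz ∩ Gita ∩ Yolanda: 11:45–12:00, 12:30–12:45, 13:00–13:15, 16:30–17:00.
Lars ∩ Beatriz ∩ Gita ∩ Yolanda ∩ Emeka: 13:00–13:15, 16:30–17:00.
Windows ≥ 15 min: 13:00–13:15, 16:30–17:00.
Latest start in the last window 16:30–17:00 is 17:00 − 15 min = 16:45.

16:45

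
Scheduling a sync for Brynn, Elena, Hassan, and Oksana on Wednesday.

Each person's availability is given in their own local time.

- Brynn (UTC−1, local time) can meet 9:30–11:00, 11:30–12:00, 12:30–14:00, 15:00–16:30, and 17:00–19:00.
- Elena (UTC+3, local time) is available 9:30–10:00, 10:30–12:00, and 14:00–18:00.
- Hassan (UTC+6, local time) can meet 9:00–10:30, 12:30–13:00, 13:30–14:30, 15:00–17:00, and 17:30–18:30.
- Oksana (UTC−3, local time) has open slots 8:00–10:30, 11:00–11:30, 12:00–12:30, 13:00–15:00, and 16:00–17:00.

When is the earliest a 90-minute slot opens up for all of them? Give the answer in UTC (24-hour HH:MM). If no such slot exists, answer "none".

Brynn → UTC: 10:30–12:00, 12:30–13:00, 13:30–15:00, 16:00–17:30, 18:00–20:00.
Elena → UTC: 06:30–07:00, 07:30–09:00, 11:00–15:00.
Hassan → UTC: 03:00–04:30, 06:30–07:00, 07:30–08:30, 09:00–11:00, 11:30–12:30.
Oksana → UTC: 11:00–13:30, 14:00–14:30, 15:00–15:30, 16:00–18:00, 19:00–20:00.
Brynn ∩ Elena: 11:00–12:00, 12:30–13:00, 13:30–15:00.
Brynn ∩ Elena ∩ Hassan: 11:30–12:00.
Brynn ∩ Elena ∩ Hassan ∩ Oksana: 11:30–12:00.
Windows ≥ 90 min: (none).

none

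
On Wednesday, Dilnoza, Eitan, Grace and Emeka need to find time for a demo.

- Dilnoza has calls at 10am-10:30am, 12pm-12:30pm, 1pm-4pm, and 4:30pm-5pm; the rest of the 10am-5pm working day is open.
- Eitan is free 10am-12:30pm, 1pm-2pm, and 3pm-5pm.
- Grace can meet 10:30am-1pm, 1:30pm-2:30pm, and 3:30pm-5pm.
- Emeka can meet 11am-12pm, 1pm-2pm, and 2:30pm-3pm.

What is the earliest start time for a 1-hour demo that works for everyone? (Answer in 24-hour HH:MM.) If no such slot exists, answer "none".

Dilnoza free within 10:00–17:00: 10:30–12:00, 12:30–13:00, 16:00–16:30.
Dilnoza ∩ Eitan: 10:30–12:00, 16:00–16:30.
Dilnoza ∩ Eitan ∩ Grace: 10:30–12:00, 16:00–16:30.
Dilnoza ∩ Eitan ∩ Grace ∩ Emeka: 11:00–12:00.
Windows ≥ 60 min: 11:00–12:00.
Earliest such window starts at 11:00.

11:00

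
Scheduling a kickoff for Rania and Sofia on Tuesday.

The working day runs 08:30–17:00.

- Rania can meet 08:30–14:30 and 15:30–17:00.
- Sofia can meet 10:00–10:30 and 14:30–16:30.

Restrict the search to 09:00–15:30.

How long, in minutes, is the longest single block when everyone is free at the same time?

Rania ∩ Sofia: 10:00–10:30, 15:30–16:30.
Restricted to 09:00–15:30: 10:00–10:30.
Single common window of 30 minutes.

30 minutes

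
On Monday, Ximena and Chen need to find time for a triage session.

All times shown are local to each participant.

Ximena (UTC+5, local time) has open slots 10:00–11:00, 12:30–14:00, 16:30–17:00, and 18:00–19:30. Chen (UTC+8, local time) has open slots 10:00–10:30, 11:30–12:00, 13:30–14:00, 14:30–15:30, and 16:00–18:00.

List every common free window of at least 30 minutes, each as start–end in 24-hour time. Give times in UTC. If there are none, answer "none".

Ximena → UTC: 05:00–06:00, 07:30–09:00, 11:30–12:00, 13:00–14:30.
Chen → UTC: 02:00–02:30, 03:30–04:00, 05:30–06:00, 06:30–07:30, 08:00–10:00.
Ximena ∩ Chen: 05:30–06:00, 08:00–09:00.
Windows ≥ 30 min: 05:30–06:00, 08:00–09:00.

05:30–06:00, 08:00–09:00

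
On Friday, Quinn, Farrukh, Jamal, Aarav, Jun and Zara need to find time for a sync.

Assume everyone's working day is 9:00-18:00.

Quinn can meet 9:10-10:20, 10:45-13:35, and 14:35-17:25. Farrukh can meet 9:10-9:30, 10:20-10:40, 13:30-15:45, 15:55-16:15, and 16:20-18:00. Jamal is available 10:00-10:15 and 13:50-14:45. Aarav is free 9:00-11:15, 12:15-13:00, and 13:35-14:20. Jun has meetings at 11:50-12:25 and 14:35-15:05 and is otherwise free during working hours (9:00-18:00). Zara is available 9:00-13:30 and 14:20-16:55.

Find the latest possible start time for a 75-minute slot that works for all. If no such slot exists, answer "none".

none

Jun free within 09:00–18:00: 09:00–11:50, 12:25–14:35, 15:05–18:00.
Quinn ∩ Farrukh: 09:10–09:30, 13:30–13:35, 14:35–15:45, 15:55–16:15, 16:20–17:25.
Quinn ∩ Farrukh ∩ Jamal: 14:35–14:45.
Quinn ∩ Farrukh ∩ Jamal ∩ Aarav: (none).
Quinn ∩ Farrukh ∩ Jamal ∩ Aarav ∩ Jun: (none).
Quinn ∩ Farrukh ∩ Jamal ∩ Aarav ∩ Jun ∩ Zara: (none).
Windows ≥ 75 min: (none).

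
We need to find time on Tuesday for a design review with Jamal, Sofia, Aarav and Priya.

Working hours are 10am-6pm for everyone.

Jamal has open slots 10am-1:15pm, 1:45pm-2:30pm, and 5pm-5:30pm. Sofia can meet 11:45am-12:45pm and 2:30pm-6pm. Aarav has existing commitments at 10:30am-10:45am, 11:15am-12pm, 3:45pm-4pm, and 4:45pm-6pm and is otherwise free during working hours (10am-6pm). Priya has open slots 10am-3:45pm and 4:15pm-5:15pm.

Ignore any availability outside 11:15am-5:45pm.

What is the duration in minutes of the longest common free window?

45 minutes

Aarav free within 10:00–18:00: 10:00–10:30, 10:45–11:15, 12:00–15:45, 16:00–16:45.
Jamal ∩ Sofia: 11:45–12:45, 17:00–17:30.
Jamal ∩ Sofia ∩ Aarav: 12:00–12:45.
Jamal ∩ Sofia ∩ Aarav ∩ Priya: 12:00–12:45.
Restricted to 11:15–17:45: 12:00–12:45.
Single common window of 45 minutes.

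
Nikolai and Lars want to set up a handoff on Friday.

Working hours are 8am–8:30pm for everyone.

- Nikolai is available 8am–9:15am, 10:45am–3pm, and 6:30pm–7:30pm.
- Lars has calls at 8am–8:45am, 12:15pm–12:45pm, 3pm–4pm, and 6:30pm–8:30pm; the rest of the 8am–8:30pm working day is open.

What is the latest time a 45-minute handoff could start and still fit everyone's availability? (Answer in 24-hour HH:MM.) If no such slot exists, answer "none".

14:15

Lars free within 08:00–20:30: 08:45–12:15, 12:45–15:00, 16:00–18:30.
Nikolai ∩ Lars: 08:45–09:15, 10:45–12:15, 12:45–15:00.
Windows ≥ 45 min: 10:45–12:15, 12:45–15:00.
Latest start in the last window 12:45–15:00 is 15:00 − 45 min = 14:15.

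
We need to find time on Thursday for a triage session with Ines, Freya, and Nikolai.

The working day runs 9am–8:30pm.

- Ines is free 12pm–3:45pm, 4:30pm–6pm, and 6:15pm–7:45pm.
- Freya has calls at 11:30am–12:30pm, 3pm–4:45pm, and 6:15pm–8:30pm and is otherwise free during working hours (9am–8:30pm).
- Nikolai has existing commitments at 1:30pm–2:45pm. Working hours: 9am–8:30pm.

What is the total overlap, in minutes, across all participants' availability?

150 minutes

Freya free within 09:00–20:30: 09:00–11:30, 12:30–15:00, 16:45–18:15.
Nikolai free within 09:00–20:30: 09:00–13:30, 14:45–20:30.
Ines ∩ Freya: 12:30–15:00, 16:45–18:00.
Ines ∩ Freya ∩ Nikolai: 12:30–13:30, 14:45–15:00, 16:45–18:00.
Total common minutes: 60 + 15 + 75 = 150.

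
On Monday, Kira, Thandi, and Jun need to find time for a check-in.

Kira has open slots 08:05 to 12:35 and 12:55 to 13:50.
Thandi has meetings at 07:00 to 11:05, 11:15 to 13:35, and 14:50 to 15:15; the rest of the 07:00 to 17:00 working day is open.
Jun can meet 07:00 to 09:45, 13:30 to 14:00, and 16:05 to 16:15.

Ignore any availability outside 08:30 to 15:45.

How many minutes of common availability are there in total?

15 minutes

Thandi free within 07:00–17:00: 11:05–11:15, 13:35–14:50, 15:15–17:00.
Kira ∩ Thandi: 11:05–11:15, 13:35–13:50.
Kira ∩ Thandi ∩ Jun: 13:35–13:50.
Restricted to 08:30–15:45: 13:35–13:50.
Total common minutes: 15.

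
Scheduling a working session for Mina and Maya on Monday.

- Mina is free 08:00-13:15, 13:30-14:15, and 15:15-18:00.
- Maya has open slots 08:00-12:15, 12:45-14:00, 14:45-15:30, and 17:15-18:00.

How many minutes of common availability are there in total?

375 minutes

Mina ∩ Maya: 08:00–12:15, 12:45–13:15, 13:30–14:00, 15:15–15:30, 17:15–18:00.
Total common minutes: 255 + 30 + 30 + 15 + 45 = 375.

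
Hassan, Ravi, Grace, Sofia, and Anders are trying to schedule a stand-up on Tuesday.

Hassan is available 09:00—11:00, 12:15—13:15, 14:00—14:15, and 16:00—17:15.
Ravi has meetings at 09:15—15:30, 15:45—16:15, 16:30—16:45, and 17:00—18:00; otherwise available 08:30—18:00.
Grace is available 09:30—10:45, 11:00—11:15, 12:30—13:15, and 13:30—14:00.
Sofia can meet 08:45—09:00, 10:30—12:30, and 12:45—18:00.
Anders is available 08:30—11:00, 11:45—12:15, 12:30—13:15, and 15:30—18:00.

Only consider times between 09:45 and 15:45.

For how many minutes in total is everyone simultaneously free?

Ravi free within 08:30–18:00: 08:30–09:15, 15:30–15:45, 16:15–16:30, 16:45–17:00.
Hassan ∩ Ravi: 09:00–09:15, 16:15–16:30, 16:45–17:00.
Hassan ∩ Ravi ∩ Grace: (none).
Hassan ∩ Ravi ∩ Grace ∩ Sofia: (none).
Hassan ∩ Ravi ∩ Grace ∩ Sofia ∩ Anders: (none).
Restricted to 09:45–15:45: (none).
Total common minutes: 0.

0 minutes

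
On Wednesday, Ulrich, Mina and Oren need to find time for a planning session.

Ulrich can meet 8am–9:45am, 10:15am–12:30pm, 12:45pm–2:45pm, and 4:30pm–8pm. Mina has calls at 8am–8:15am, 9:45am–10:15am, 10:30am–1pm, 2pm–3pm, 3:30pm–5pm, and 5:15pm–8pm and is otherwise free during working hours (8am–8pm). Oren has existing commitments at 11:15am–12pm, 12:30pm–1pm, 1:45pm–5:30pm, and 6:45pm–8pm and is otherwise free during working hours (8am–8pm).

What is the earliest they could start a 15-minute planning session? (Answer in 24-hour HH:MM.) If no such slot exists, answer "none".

08:15

Mina free within 08:00–20:00: 08:15–09:45, 10:15–10:30, 13:00–14:00, 15:00–15:30, 17:00–17:15.
Oren free within 08:00–20:00: 08:00–11:15, 12:00–12:30, 13:00–13:45, 17:30–18:45.
Ulrich ∩ Mina: 08:15–09:45, 10:15–10:30, 13:00–14:00, 17:00–17:15.
Ulrich ∩ Mina ∩ Oren: 08:15–09:45, 10:15–10:30, 13:00–13:45.
Windows ≥ 15 min: 08:15–09:45, 10:15–10:30, 13:00–13:45.
Earliest such window starts at 08:15.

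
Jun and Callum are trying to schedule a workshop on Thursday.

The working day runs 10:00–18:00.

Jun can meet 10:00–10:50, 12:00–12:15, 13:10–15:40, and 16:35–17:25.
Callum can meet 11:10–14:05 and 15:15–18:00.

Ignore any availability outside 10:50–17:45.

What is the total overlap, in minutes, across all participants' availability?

145 minutes

Jun ∩ Callum: 12:00–12:15, 13:10–14:05, 15:15–15:40, 16:35–17:25.
Restricted to 10:50–17:45: 12:00–12:15, 13:10–14:05, 15:15–15:40, 16:35–17:25.
Total common minutes: 15 + 55 + 25 + 50 = 145.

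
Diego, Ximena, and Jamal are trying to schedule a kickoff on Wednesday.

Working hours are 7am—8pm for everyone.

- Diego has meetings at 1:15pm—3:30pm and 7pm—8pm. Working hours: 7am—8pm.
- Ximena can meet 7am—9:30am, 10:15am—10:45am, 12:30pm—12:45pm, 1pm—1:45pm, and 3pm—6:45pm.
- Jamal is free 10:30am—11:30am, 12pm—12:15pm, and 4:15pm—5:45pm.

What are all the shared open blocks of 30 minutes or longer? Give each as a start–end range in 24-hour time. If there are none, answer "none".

Diego free within 07:00–20:00: 07:00–13:15, 15:30–19:00.
Diego ∩ Ximena: 07:00–09:30, 10:15–10:45, 12:30–12:45, 13:00–13:15, 15:30–18:45.
Diego ∩ Ximena ∩ Jamal: 10:30–10:45, 16:15–17:45.
Windows ≥ 30 min: 16:15–17:45.

16:15–17:45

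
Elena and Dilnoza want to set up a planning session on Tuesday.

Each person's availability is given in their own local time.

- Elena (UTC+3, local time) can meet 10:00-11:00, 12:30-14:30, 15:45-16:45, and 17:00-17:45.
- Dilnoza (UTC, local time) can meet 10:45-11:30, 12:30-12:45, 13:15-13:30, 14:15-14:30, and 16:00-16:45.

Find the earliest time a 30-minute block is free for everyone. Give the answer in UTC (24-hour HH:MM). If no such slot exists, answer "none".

10:45

Elena → UTC: 07:00–08:00, 09:30–11:30, 12:45–13:45, 14:00–14:45.
Dilnoza → UTC: 10:45–11:30, 12:30–12:45, 13:15–13:30, 14:15–14:30, 16:00–16:45.
Elena ∩ Dilnoza: 10:45–11:30, 13:15–13:30, 14:15–14:30.
Windows ≥ 30 min: 10:45–11:30.
Earliest such window starts at 10:45.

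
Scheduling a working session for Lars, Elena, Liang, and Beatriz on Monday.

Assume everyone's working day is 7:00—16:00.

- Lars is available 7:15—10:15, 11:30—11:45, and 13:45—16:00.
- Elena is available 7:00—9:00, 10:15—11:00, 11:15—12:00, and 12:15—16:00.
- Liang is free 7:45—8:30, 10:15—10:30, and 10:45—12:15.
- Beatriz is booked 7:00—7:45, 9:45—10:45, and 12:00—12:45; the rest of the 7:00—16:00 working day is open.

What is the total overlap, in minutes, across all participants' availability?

60 minutes

Beatriz free within 07:00–16:00: 07:45–09:45, 10:45–12:00, 12:45–16:00.
Lars ∩ Elena: 07:15–09:00, 11:30–11:45, 13:45–16:00.
Lars ∩ Elena ∩ Liang: 07:45–08:30, 11:30–11:45.
Lars ∩ Elena ∩ Liang ∩ Beatriz: 07:45–08:30, 11:30–11:45.
Total common minutes: 45 + 15 = 60.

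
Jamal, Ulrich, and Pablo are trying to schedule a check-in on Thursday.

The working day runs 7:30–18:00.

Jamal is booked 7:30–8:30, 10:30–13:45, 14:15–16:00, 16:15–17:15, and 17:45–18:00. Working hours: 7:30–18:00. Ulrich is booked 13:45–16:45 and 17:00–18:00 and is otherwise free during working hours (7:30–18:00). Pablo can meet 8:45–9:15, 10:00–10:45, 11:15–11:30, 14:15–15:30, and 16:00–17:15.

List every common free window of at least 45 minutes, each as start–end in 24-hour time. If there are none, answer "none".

none

Jamal free within 07:30–18:00: 08:30–10:30, 13:45–14:15, 16:00–16:15, 17:15–17:45.
Ulrich free within 07:30–18:00: 07:30–13:45, 16:45–17:00.
Jamal ∩ Ulrich: 08:30–10:30.
Jamal ∩ Ulrich ∩ Pablo: 08:45–09:15, 10:00–10:30.
Windows ≥ 45 min: (none).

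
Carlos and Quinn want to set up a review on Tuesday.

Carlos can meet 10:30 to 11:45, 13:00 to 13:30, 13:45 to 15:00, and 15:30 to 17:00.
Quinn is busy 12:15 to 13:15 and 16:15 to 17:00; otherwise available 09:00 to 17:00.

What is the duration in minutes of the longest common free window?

75 minutes

Quinn free within 09:00–17:00: 09:00–12:15, 13:15–16:15.
Carlos ∩ Quinn: 10:30–11:45, 13:15–13:30, 13:45–15:00, 15:30–16:15.
Common window lengths: 75, 15, 75, 45 min; longest is 75.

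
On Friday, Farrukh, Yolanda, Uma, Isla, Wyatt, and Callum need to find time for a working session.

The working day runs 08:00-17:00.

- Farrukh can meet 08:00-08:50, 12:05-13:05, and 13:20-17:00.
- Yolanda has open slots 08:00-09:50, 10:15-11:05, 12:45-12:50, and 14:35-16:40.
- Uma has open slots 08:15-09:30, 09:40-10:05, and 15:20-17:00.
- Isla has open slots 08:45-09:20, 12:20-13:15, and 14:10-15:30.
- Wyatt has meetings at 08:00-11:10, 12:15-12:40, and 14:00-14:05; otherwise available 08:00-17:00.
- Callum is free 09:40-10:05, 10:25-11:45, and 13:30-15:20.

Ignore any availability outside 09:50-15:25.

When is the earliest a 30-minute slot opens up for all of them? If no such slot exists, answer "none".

none

Wyatt free within 08:00–17:00: 11:10–12:15, 12:40–14:00, 14:05–17:00.
Farrukh ∩ Yolanda: 08:00–08:50, 12:45–12:50, 14:35–16:40.
Farrukh ∩ Yolanda ∩ Uma: 08:15–08:50, 15:20–16:40.
Farrukh ∩ Yolanda ∩ Uma ∩ Isla: 08:45–08:50, 15:20–15:30.
Farrukh ∩ Yolanda ∩ Uma ∩ Isla ∩ Wyatt: 15:20–15:30.
Farrukh ∩ Yolanda ∩ Uma ∩ Isla ∩ Wyatt ∩ Callum: (none).
Restricted to 09:50–15:25: (none).
Windows ≥ 30 min: (none).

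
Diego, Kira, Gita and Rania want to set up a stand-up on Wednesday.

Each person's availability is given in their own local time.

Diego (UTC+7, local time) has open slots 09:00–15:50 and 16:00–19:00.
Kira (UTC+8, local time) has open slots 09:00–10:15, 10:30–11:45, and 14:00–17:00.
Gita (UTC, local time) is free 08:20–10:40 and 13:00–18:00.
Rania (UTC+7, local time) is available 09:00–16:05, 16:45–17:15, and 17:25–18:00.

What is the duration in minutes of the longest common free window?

Diego → UTC: 02:00–08:50, 09:00–12:00.
Kira → UTC: 01:00–02:15, 02:30–03:45, 06:00–09:00.
Gita → UTC: 08:20–10:40, 13:00–18:00.
Rania → UTC: 02:00–09:05, 09:45–10:15, 10:25–11:00.
Diego ∩ Kira: 02:00–02:15, 02:30–03:45, 06:00–08:50.
Diego ∩ Kira ∩ Gita: 08:20–08:50.
Diego ∩ Kira ∩ Gita ∩ Rania: 08:20–08:50.
Single common window of 30 minutes.

30 minutes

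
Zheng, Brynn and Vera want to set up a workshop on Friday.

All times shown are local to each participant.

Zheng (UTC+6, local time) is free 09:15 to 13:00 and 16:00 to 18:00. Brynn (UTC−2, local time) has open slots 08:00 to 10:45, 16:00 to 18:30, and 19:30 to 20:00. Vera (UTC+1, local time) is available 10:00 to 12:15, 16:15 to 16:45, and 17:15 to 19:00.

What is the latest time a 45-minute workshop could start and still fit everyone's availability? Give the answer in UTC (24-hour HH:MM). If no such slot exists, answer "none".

Zheng → UTC: 03:15–07:00, 10:00–12:00.
Brynn → UTC: 10:00–12:45, 18:00–20:30, 21:30–22:00.
Vera → UTC: 09:00–11:15, 15:15–15:45, 16:15–18:00.
Zheng ∩ Brynn: 10:00–12:00.
Zheng ∩ Brynn ∩ Vera: 10:00–11:15.
Windows ≥ 45 min: 10:00–11:15.
Latest start in the last window 10:00–11:15 is 11:15 − 45 min = 10:30.

10:30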